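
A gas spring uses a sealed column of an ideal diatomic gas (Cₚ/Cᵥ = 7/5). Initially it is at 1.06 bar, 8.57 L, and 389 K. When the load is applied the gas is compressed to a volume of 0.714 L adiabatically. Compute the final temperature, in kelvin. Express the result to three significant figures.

For a reversible adiabat TV^(γ−1) is constant, so T₂ = T₁ (V₁/V₂)^(γ−1).
T₂ = 389 × (8.57/0.714)^(2/5) = 1051 K.

T₂ ≈ 1050 K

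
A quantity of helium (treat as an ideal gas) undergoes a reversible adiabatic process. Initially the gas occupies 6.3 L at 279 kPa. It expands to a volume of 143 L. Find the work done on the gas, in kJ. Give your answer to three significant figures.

γ = 5/3 for a monatomic ideal gas.
P₂ = P₁(V₁/V₂)^γ = 279×(6.3/143)^(5/3) = 1.533 kPa.
For a reversible adiabat, W_by_gas = (P₁V₁ − P₂V₂)/(γ−1).
W_by = (279000×0.0063 − 1533×0.143) / (2/3) = 2308 J.
W_on_gas = −W_by = -2308 J.

W ≈ -2.31 kJ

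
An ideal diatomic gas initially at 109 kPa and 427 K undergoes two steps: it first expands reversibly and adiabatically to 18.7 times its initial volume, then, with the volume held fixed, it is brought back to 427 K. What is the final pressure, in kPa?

P₃ ≈ 5.83 kPa

For a diatomic ideal gas γ = 7/5.
Adiabatic step (PV^γ = const): P₂ = 109×(1/18.7)^(7/5) = 1.807 kPa; T₂ = 427×(1/18.7)^(2/5) = 132.3 K.
Isochoric: P₃ = P₂(T₃/T₂) = 1.807 × (427/132.3) = 5.829 kPa.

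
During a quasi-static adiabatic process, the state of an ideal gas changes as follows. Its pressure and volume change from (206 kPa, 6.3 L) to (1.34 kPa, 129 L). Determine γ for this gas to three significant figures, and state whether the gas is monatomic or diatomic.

PV^γ = const ⇒ γ = ln(P₂/P₁) / ln(V₁/V₂).
γ = ln(1.34/206) / ln(6.3/129) = 1.668.
γ ≈ 1.67 is close to 5/3, so the gas is monatomic.

γ ≈ 1.67; monatomic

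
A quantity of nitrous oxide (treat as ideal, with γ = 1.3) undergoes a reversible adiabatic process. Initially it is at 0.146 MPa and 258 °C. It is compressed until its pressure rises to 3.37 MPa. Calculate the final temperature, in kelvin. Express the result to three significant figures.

Adiabatic: T₂/T₁ = (P₂/P₁)^((γ−1)/γ).
T₁ = 258 °C = 531.1 K.
T₂ = 531.1 × (3.37/0.146)^(0.231) = 1096 K.

T₂ ≈ 1100 K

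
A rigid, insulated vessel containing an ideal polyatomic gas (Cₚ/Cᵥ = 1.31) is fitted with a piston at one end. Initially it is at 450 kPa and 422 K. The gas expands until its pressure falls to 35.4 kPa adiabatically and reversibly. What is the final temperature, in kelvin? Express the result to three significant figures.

Along an adiabat T P^((1−γ)/γ) is constant, so T₂ = T₁ (P₂/P₁)^((γ−1)/γ).
T₂ = 422 × (35.4/450)^(0.237) = 231.2 K.

T₂ ≈ 231 K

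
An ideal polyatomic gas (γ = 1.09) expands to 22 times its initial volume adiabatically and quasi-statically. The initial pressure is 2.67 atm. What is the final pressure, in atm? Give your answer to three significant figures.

Since PV^γ is constant along a reversible adiabat, P₂ = P₁ (V₁/V₂)^γ.
P₂ = 2.67 × (1/22)^(1.09) = 0.09189 atm.

P₂ ≈ 0.0919 atm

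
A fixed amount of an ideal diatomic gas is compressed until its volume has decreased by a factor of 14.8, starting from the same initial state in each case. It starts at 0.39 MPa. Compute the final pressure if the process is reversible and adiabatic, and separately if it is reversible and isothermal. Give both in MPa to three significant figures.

adiabatic: 17.0 MPa; isothermal: 5.77 MPa

For a diatomic ideal gas γ = 7/5.
Isothermal: P₂ = P₁(V₁/V₂) = 0.39×14.8 = 5.772 MPa.
Adiabatic: P₂ = P₁(V₁/V₂)^γ = 0.39×14.8^(7/5) = 16.96 MPa.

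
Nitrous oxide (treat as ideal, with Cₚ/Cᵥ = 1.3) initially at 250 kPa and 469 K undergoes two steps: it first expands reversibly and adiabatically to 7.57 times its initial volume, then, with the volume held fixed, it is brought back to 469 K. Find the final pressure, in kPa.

P₃ ≈ 33.0 kPa

Adiabatic step (PV^γ = const): P₂ = 250×(1/7.57)^(1.3) = 17.99 kPa; T₂ = 469×(1/7.57)^(0.3) = 255.5 K.
Isochoric: P₃ = P₂(T₃/T₂) = 17.99 × (469/255.5) = 33.03 kPa.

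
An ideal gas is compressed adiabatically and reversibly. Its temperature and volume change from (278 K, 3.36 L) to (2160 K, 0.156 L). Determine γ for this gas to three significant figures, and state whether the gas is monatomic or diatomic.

TV^(γ−1) = const ⇒ γ − 1 = ln(T₂/T₁) / ln(V₁/V₂).
γ = 1 + ln(2160/278) / ln(3.36/0.156) = 1.668.
γ ≈ 1.67 is close to 5/3, so the gas is monatomic.

γ ≈ 1.67; monatomic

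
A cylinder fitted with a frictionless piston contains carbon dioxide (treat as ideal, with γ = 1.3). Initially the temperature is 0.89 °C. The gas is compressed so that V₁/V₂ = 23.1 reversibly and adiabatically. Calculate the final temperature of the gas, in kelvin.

T₂ ≈ 703 K

For a reversible adiabat TV^(γ−1) is constant, so T₂ = T₁ (V₁/V₂)^(γ−1).
T₁ = 0.89 °C = 274 K.
T₂ = 274 × 23.1^(0.3) = 702.9 K.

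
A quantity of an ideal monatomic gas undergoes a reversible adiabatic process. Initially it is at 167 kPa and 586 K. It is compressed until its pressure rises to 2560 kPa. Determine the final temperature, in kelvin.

Along an adiabat T P^((1−γ)/γ) is constant, so T₂ = T₁ (P₂/P₁)^((γ−1)/γ).
For a monatomic ideal gas γ = 5/3, so (γ−1)/γ = 2/5.
T₂ = 586 × (2560/167)^(2/5) = 1746 K.

T₂ ≈ 1750 K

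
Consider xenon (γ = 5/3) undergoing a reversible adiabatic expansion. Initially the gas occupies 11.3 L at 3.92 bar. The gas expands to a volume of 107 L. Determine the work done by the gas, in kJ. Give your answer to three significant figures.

W ≈ 5.16 kJ

P₂ = P₁(V₁/V₂)^γ = 3.92×(11.3/107)^(5/3) = 0.09249 bar.
For a reversible adiabat, W_by_gas = (P₁V₁ − P₂V₂)/(γ−1).
W_by = (392000×0.0113 − 9249×0.107) / (2/3) = 5160 J.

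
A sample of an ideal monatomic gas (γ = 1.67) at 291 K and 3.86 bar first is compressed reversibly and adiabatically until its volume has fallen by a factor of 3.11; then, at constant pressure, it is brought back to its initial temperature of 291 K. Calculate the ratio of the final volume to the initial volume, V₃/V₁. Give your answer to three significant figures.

Adiabatic step: V₂/V₁ = 0.3215; T₂ = T₁·3.11^(0.67) = 622.4 K.
Isobaric step: V₃/V₂ = T₃/T₂ = 291/622.4.
V₃/V₁ = (V₂/V₁)(V₃/V₂) = 0.3215 × (291/622.4) = 0.1503.

V₃/V₁ ≈ 0.150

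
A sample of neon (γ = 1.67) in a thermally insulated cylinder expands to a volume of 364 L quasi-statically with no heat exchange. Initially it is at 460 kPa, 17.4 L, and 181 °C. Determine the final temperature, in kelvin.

T₂ ≈ 59.2 K

For a reversible adiabat TV^(γ−1) is constant, so T₂ = T₁ (V₁/V₂)^(γ−1).
T₁ = 181 °C = 454.1 K.
T₂ = 454.1 × (17.4/364)^(0.67) = 59.21 K.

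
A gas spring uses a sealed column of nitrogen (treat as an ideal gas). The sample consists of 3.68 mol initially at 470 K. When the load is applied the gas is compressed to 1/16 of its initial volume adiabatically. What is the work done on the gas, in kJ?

W ≈ 73.0 kJ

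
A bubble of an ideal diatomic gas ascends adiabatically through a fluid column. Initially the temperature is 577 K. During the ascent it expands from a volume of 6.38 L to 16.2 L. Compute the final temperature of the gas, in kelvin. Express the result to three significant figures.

For a reversible adiabat TV^(γ−1) is constant, so T₂ = T₁ (V₁/V₂)^(γ−1).
For a diatomic ideal gas γ = 7/5, so γ−1 = 2/5.
T₂ = 577 × (6.38/16.2)^(2/5) = 397.5 K.

T₂ ≈ 397 K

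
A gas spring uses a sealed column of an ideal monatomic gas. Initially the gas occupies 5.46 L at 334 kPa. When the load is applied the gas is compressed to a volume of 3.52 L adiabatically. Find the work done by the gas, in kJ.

W ≈ -0.930 kJ

γ = 5/3 for a monatomic ideal gas.
P₂ = P₁(V₁/V₂)^γ = 334×(5.46/3.52)^(5/3) = 694.2 kPa.
For a reversible adiabat, W_by_gas = (P₁V₁ − P₂V₂)/(γ−1).
W_by = (334000×0.00546 − 694200×0.00352) / (2/3) = -930 J.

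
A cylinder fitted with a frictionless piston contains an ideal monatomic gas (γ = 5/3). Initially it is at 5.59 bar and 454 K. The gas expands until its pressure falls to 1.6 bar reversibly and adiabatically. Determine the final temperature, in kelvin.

Along an adiabat T P^((1−γ)/γ) is constant, so T₂ = T₁ (P₂/P₁)^((γ−1)/γ).
T₂ = 454 × (1.6/5.59)^(2/5) = 275.3 K.

T₂ ≈ 275 K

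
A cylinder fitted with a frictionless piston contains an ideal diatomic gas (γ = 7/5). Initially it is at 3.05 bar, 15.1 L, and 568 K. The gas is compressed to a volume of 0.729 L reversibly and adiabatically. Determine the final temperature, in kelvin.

For a reversible adiabat TV^(γ−1) is constant, so T₂ = T₁ (V₁/V₂)^(γ−1).
T₂ = 568 × (15.1/0.729)^(2/5) = 1909 K.

T₂ ≈ 1910 K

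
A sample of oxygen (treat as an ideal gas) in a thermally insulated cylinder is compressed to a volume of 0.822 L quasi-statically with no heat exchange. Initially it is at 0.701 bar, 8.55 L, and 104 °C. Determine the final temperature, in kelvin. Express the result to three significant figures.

T₂ ≈ 962 K

Adiabatic: T₁V₁^(γ−1) = T₂V₂^(γ−1) ⇒ T₂ = T₁ (V₁/V₂)^(γ−1).
γ = 7/5 for a diatomic ideal gas.
T₁ = 104 °C = 377.1 K.
T₂ = 377.1 × (8.55/0.822)^(2/5) = 962.4 K.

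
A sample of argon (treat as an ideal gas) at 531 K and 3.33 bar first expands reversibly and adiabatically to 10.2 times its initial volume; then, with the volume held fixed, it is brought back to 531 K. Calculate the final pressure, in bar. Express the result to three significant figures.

For a monatomic ideal gas γ = 5/3.
Adiabatic step (PV^γ = const): P₂ = 3.33×(1/10.2)^(5/3) = 0.06941 bar; T₂ = 531×(1/10.2)^(2/3) = 112.9 K.
Isochoric: P₃ = P₂(T₃/T₂) = 0.06941 × (531/112.9) = 0.3265 bar.

P₃ ≈ 0.326 bar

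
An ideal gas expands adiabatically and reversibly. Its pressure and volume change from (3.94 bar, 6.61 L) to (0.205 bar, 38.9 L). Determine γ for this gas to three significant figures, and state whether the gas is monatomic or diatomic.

PV^γ = const ⇒ γ = ln(P₂/P₁) / ln(V₁/V₂).
γ = ln(0.205/3.94) / ln(6.61/38.9) = 1.668.
γ ≈ 1.67 is close to 5/3, so the gas is monatomic.

γ ≈ 1.67; monatomic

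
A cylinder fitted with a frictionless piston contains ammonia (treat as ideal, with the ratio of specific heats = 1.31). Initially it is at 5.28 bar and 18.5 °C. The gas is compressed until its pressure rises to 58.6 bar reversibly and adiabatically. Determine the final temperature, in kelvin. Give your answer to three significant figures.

T₂ ≈ 515 K

Along an adiabat T P^((1−γ)/γ) is constant, so T₂ = T₁ (P₂/P₁)^((γ−1)/γ).
T₁ = 18.5 °C = 291.6 K.
T₂ = 291.6 × (58.6/5.28)^(0.237) = 515.5 K.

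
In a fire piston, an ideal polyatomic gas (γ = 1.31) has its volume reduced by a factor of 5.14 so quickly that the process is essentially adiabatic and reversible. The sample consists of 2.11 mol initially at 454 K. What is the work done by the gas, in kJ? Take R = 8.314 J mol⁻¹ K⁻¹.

Adiabatic: T₁V₁^(γ−1) = T₂V₂^(γ−1) ⇒ T₂ = T₁ (V₁/V₂)^(γ−1).
T₂ = 454 × 5.14^(0.31) = 754.1 K.
Q = 0, so ΔU = W_on_gas = nCᵥΔT with Cᵥ = R/(γ−1) = 26.82 J/(mol·K).
ΔU = 2.11 × 26.82 × (754.1 − 454) = 16980 J.
Work done by the gas = −ΔU = -16980 J.

W ≈ -17.0 kJ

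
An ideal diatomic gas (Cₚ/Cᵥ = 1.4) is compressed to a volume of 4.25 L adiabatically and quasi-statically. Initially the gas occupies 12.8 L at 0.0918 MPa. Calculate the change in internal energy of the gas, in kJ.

ΔU ≈ 1.63 kJ

P₂ = P₁(V₁/V₂)^γ = 0.0918×(12.8/4.25)^(1.4) = 0.4297 MPa.
For a reversible adiabat, W_by_gas = (P₁V₁ − P₂V₂)/(γ−1).
W_by = (91800×0.0128 − 429700×0.00425) / (0.4) = -1628 J.
Q = 0 ⇒ ΔU = −W_by = 1628 J.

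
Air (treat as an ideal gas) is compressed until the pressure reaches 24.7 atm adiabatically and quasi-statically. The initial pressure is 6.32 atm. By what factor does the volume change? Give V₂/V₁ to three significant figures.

V₂/V₁ ≈ 0.378

From PV^γ = const, V₂/V₁ = (P₁/P₂)^(1/γ).
For a diatomic ideal gas γ = 7/5.
V₂/V₁ = (6.32/24.7)^(5/7) = 0.3777.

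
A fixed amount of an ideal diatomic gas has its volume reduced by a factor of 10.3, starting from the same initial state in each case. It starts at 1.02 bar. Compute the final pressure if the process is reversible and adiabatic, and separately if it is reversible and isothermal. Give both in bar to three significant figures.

For a diatomic ideal gas γ = 7/5.
Isothermal: P₂ = P₁(V₁/V₂) = 1.02×10.3 = 10.51 bar.
Adiabatic: P₂ = P₁(V₁/V₂)^γ = 1.02×10.3^(7/5) = 26.7 bar.

adiabatic: 26.7 bar; isothermal: 10.5 bar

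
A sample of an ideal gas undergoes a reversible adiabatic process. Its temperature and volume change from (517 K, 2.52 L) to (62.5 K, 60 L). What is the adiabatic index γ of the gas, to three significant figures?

TV^(γ−1) = const ⇒ γ − 1 = ln(T₂/T₁) / ln(V₁/V₂).
γ = 1 + ln(62.5/517) / ln(2.52/60) = 1.667.

γ ≈ 1.67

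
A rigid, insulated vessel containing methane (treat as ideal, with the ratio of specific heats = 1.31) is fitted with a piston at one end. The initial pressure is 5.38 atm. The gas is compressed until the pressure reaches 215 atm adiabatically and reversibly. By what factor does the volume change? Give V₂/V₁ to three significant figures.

From PV^γ = const, V₂/V₁ = (P₁/P₂)^(1/γ).
V₂/V₁ = (5.38/215)^(0.763) = 0.05989.

V₂/V₁ ≈ 0.0599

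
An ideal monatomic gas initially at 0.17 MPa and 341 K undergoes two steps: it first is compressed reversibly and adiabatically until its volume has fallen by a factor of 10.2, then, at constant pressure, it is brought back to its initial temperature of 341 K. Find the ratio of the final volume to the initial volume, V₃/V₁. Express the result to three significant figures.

For a monatomic ideal gas γ = 5/3.
Adiabatic step: V₂/V₁ = 0.09804; T₂ = T₁·10.2^(2/3) = 1604 K.
Isobaric step: V₃/V₂ = T₃/T₂ = 341/1604.
V₃/V₁ = (V₂/V₁)(V₃/V₂) = 0.09804 × (341/1604) = 0.02084.

V₃/V₁ ≈ 0.0208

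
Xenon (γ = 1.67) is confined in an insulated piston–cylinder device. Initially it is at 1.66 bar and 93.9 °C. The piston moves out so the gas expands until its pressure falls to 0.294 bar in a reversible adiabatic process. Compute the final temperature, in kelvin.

T₂ ≈ 183 K

Adiabatic: T₂/T₁ = (P₂/P₁)^((γ−1)/γ).
T₁ = 93.9 °C = 367 K.
T₂ = 367 × (0.294/1.66)^(0.401) = 183.3 K.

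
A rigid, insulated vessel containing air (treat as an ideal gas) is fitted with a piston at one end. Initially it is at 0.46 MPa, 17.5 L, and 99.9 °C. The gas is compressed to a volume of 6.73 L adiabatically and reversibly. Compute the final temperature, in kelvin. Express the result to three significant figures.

T₂ ≈ 547 K

Adiabatic: T₁V₁^(γ−1) = T₂V₂^(γ−1) ⇒ T₂ = T₁ (V₁/V₂)^(γ−1).
γ = 7/5 for a diatomic ideal gas.
T₁ = 99.9 °C = 373 K.
T₂ = 373 × (17.5/6.73)^(2/5) = 546.7 K.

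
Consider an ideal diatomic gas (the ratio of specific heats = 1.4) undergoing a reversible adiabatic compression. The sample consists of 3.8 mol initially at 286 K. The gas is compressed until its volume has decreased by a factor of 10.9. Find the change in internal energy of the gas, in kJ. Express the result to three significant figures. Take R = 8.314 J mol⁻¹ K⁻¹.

ΔU ≈ 36.1 kJ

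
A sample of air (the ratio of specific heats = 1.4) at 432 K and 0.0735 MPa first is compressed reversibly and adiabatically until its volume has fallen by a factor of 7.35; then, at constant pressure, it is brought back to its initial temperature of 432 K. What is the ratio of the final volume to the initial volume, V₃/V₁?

Adiabatic step: V₂/V₁ = 0.1361; T₂ = T₁·7.35^(0.4) = 959.4 K.
Isobaric step: V₃/V₂ = T₃/T₂ = 432/959.4.
V₃/V₁ = (V₂/V₁)(V₃/V₂) = 0.1361 × (432/959.4) = 0.06126.

V₃/V₁ ≈ 0.0613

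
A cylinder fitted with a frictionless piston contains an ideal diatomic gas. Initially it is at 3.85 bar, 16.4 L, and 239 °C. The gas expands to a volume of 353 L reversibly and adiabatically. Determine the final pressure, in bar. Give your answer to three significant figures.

P₂ ≈ 0.0524 bar

Adiabatic: P₁V₁^γ = P₂V₂^γ ⇒ P₂ = P₁ (V₁/V₂)^γ.
γ = 7/5 for a diatomic ideal gas.
P₂ = 3.85 × (16.4/353)^(7/5) = 0.0524 bar.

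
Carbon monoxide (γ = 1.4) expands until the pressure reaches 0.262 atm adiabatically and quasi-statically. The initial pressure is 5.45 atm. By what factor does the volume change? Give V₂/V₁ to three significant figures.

From PV^γ = const, V₂/V₁ = (P₁/P₂)^(1/γ).
V₂/V₁ = (5.45/0.262)^(0.714) = 8.74.

V₂/V₁ ≈ 8.74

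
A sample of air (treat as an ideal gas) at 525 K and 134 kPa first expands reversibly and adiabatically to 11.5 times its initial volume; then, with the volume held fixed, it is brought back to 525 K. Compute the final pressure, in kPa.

P₃ ≈ 11.7 kPa

For a diatomic ideal gas γ = 7/5.
Adiabatic step (PV^γ = const): P₂ = 134×(1/11.5)^(7/5) = 4.387 kPa; T₂ = 525×(1/11.5)^(2/5) = 197.6 K.
Isochoric: P₃ = P₂(T₃/T₂) = 4.387 × (525/197.6) = 11.65 kPa.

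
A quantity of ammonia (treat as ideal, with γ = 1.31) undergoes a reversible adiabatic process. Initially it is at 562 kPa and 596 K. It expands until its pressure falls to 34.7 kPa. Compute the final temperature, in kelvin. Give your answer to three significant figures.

T₂ ≈ 308 K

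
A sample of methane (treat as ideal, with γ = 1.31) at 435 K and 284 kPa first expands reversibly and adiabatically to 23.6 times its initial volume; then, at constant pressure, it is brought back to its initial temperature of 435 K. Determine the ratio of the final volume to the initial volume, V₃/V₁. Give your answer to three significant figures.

V₃/V₁ ≈ 62.9

Adiabatic step: V₂/V₁ = 23.6; T₂ = T₁·(1/23.6)^(0.31) = 163.3 K.
Isobaric step: V₃/V₂ = T₃/T₂ = 435/163.3.
V₃/V₁ = (V₂/V₁)(V₃/V₂) = 23.6 × (435/163.3) = 62.88.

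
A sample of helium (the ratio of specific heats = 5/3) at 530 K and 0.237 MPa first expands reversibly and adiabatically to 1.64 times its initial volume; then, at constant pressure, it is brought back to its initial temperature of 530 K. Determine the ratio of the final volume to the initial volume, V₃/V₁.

V₃/V₁ ≈ 2.28

Adiabatic step: V₂/V₁ = 1.64; T₂ = T₁·(1/1.64)^(2/3) = 381.1 K.
Isobaric step: V₃/V₂ = T₃/T₂ = 530/381.1.
V₃/V₁ = (V₂/V₁)(V₃/V₂) = 1.64 × (530/381.1) = 2.281.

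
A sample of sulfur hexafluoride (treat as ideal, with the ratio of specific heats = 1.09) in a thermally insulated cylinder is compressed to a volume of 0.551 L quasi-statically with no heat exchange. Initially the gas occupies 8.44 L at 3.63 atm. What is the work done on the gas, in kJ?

P₂ = P₁(V₁/V₂)^γ = 3.63×(8.44/0.551)^(1.09) = 71.08 atm.
For a reversible adiabat, W_by_gas = (P₁V₁ − P₂V₂)/(γ−1).
W_by = (367800×0.00844 − 7.202×10^6×0.000551) / (0.09) = -9603 J.
W_on_gas = −W_by = 9603 J.

W ≈ 9.60 kJ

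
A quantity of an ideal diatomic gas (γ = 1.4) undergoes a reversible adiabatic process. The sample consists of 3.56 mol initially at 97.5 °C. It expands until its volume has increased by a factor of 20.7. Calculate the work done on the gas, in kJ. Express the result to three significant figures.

W ≈ -19.3 kJ

For a reversible adiabat TV^(γ−1) is constant, so T₂ = T₁ (V₁/V₂)^(γ−1).
T₁ = 97.5 °C = 370.6 K.
T₂ = 370.6 × (1/20.7)^(0.4) = 110.3 K.
Q = 0, so ΔU = W_on_gas = nCᵥΔT with Cᵥ = R/(γ−1) = 20.79 J/(mol·K).
ΔU = 3.56 × 20.79 × (110.3 − 370.6) = -19260 J.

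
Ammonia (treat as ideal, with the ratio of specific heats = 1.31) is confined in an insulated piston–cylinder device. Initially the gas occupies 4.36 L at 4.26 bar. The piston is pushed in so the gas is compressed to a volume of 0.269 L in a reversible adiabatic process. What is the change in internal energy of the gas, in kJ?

ΔU ≈ 8.22 kJ

P₂ = P₁(V₁/V₂)^γ = 4.26×(4.36/0.269)^(1.31) = 163.7 bar.
For a reversible adiabat, W_by_gas = (P₁V₁ − P₂V₂)/(γ−1).
W_by = (426000×0.00436 − 1.637×10^7×0.000269) / (0.31) = -8217 J.
Q = 0 ⇒ ΔU = −W_by = 8217 J.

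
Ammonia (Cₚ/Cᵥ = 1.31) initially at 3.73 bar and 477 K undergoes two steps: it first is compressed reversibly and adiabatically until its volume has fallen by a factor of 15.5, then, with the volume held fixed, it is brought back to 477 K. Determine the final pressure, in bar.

Adiabatic step (PV^γ = const): P₂ = 3.73×15.5^(1.31) = 135.2 bar; T₂ = 477×15.5^(0.31) = 1116 K.
Isochoric: P₃ = P₂(T₃/T₂) = 135.2 × (477/1116) = 57.82 bar.

P₃ ≈ 57.8 bar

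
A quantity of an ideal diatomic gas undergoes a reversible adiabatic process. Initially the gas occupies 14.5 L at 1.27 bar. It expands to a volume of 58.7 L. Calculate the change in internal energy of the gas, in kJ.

γ = 7/5 for a diatomic ideal gas.
P₂ = P₁(V₁/V₂)^γ = 1.27×(14.5/58.7)^(7/5) = 0.1793 bar.
For a reversible adiabat, W_by_gas = (P₁V₁ − P₂V₂)/(γ−1).
W_by = (127000×0.0145 − 17930×0.0587) / (2/5) = 1972 J.
Q = 0 ⇒ ΔU = −W_by = -1972 J.

ΔU ≈ -1.97 kJ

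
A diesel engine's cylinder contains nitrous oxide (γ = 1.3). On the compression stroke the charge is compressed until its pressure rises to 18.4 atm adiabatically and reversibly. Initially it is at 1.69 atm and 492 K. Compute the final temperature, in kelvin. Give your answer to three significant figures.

Adiabatic: T₂/T₁ = (P₂/P₁)^((γ−1)/γ).
T₂ = 492 × (18.4/1.69)^(0.231) = 853.6 K.

T₂ ≈ 854 K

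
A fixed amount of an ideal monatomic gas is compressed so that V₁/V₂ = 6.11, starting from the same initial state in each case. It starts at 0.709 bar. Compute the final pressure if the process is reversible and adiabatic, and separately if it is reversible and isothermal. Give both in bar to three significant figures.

adiabatic: 14.5 bar; isothermal: 4.33 bar

For a monatomic ideal gas γ = 5/3.
Isothermal: P₂ = P₁(V₁/V₂) = 0.709×6.11 = 4.332 bar.
Adiabatic: P₂ = P₁(V₁/V₂)^γ = 0.709×6.11^(5/3) = 14.48 bar.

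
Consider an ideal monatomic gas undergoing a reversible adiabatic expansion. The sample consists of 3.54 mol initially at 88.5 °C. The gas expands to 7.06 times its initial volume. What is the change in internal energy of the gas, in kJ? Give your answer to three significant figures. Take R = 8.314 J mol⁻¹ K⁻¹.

ΔU ≈ -11.6 kJ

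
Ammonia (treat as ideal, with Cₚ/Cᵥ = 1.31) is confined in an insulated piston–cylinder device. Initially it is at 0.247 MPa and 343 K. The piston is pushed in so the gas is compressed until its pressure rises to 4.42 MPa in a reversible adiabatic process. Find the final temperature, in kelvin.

T₂ ≈ 679 K

Along an adiabat T P^((1−γ)/γ) is constant, so T₂ = T₁ (P₂/P₁)^((γ−1)/γ).
T₂ = 343 × (4.42/0.247)^(0.237) = 678.8 K.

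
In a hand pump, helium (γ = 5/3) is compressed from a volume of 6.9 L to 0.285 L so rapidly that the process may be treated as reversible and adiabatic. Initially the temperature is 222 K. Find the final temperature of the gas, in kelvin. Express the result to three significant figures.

For a reversible adiabat TV^(γ−1) is constant, so T₂ = T₁ (V₁/V₂)^(γ−1).
T₂ = 222 × (6.9/0.285)^(2/3) = 1858 K.

T₂ ≈ 1860 K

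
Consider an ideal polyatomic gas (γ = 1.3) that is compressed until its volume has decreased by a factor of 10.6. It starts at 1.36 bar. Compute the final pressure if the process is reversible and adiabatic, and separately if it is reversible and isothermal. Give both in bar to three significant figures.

adiabatic: 29.3 bar; isothermal: 14.4 bar

Isothermal: P₂ = P₁(V₁/V₂) = 1.36×10.6 = 14.42 bar.
Adiabatic: P₂ = P₁(V₁/V₂)^γ = 1.36×10.6^(1.3) = 29.27 bar.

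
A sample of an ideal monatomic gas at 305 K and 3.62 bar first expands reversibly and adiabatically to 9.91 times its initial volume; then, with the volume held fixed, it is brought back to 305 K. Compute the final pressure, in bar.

P₃ ≈ 0.365 bar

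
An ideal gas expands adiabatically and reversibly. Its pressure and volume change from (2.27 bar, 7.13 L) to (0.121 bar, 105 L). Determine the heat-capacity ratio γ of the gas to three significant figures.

γ ≈ 1.09

PV^γ = const ⇒ γ = ln(P₂/P₁) / ln(V₁/V₂).
γ = ln(0.121/2.27) / ln(7.13/105) = 1.09.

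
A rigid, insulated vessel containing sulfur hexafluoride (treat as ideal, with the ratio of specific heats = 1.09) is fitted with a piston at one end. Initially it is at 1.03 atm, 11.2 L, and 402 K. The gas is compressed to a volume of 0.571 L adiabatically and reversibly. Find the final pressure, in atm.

P₂ ≈ 26.4 atm

Adiabatic: P₁V₁^γ = P₂V₂^γ ⇒ P₂ = P₁ (V₁/V₂)^γ.
P₂ = 1.03 × (11.2/0.571)^(1.09) = 26.41 atm.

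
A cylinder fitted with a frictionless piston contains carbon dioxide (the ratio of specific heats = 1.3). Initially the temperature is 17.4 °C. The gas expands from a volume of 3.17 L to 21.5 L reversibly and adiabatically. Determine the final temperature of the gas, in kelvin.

Adiabatic: T₁V₁^(γ−1) = T₂V₂^(γ−1) ⇒ T₂ = T₁ (V₁/V₂)^(γ−1).
T₁ = 17.4 °C = 290.5 K.
T₂ = 290.5 × (3.17/21.5)^(0.3) = 163.6 K.

T₂ ≈ 164 K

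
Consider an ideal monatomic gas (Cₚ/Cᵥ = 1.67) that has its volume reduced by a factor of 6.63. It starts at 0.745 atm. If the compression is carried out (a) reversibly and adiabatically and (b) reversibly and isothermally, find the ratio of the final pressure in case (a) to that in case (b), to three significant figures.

Isothermal: P_b = P₁(V₁/V₂) = 0.745×6.63.
Adiabatic: P_a = P₁(V₁/V₂)^γ = 0.745×6.63^(1.67).
P_a/P_b = (V₁/V₂)^(γ−1) = 6.63^(0.67) = 3.552.

P_adiabatic / P_isothermal ≈ 3.55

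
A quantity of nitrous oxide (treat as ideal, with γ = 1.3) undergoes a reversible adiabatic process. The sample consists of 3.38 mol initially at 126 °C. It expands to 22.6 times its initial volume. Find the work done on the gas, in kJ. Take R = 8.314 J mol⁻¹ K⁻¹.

W ≈ -22.7 kJ

For a reversible adiabat TV^(γ−1) is constant, so T₂ = T₁ (V₁/V₂)^(γ−1).
T₁ = 126 °C = 399.1 K.
T₂ = 399.1 × (1/22.6)^(0.3) = 156.6 K.
Q = 0, so ΔU = W_on_gas = nCᵥΔT with Cᵥ = R/(γ−1) = 27.71 J/(mol·K).
ΔU = 3.38 × 27.71 × (156.6 − 399.1) = -22720 J.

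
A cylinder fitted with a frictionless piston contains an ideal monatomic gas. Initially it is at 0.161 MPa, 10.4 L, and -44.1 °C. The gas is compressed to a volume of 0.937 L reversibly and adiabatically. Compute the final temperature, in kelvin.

Adiabatic: T₁V₁^(γ−1) = T₂V₂^(γ−1) ⇒ T₂ = T₁ (V₁/V₂)^(γ−1).
γ = 5/3 for a monatomic ideal gas.
T₁ = -44.1 °C = 229 K.
T₂ = 229 × (10.4/0.937)^(2/3) = 1140 K.

T₂ ≈ 1140 K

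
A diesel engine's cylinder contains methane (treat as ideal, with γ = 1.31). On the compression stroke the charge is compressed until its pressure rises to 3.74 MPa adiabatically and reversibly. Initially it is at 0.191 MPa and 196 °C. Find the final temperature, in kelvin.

Along an adiabat T P^((1−γ)/γ) is constant, so T₂ = T₁ (P₂/P₁)^((γ−1)/γ).
T₁ = 196 °C = 469.1 K.
T₂ = 469.1 × (3.74/0.191)^(0.237) = 948.4 K.

T₂ ≈ 948 K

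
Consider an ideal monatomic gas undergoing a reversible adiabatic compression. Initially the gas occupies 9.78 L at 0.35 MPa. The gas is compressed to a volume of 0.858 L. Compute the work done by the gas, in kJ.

W ≈ -20.9 kJ

γ = 5/3 for a monatomic ideal gas.
P₂ = P₁(V₁/V₂)^γ = 0.35×(9.78/0.858)^(5/3) = 20.21 MPa.
For a reversible adiabat, W_by_gas = (P₁V₁ − P₂V₂)/(γ−1).
W_by = (350000×0.00978 − 2.021×10^7×0.000858) / (2/3) = -20870 J.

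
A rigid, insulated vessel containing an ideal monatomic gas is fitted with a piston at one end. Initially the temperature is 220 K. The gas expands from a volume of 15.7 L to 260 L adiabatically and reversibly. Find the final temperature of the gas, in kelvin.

T₂ ≈ 33.9 K

Adiabatic: T₁V₁^(γ−1) = T₂V₂^(γ−1) ⇒ T₂ = T₁ (V₁/V₂)^(γ−1).
For a monatomic ideal gas γ = 5/3, so γ−1 = 2/3.
T₂ = 220 × (15.7/260)^(2/3) = 33.86 K.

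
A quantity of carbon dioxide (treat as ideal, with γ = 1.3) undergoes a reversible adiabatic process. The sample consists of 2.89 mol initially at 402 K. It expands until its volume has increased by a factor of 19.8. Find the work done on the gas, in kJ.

W ≈ -19.1 kJ

Adiabatic: T₁V₁^(γ−1) = T₂V₂^(γ−1) ⇒ T₂ = T₁ (V₁/V₂)^(γ−1).
T₂ = 402 × (1/19.8)^(0.3) = 164.1 K.
Q = 0, so ΔU = W_on_gas = nCᵥΔT with Cᵥ = R/(γ−1) = 27.71 J/(mol·K).
ΔU = 2.89 × 27.71 × (164.1 − 402) = -19050 J.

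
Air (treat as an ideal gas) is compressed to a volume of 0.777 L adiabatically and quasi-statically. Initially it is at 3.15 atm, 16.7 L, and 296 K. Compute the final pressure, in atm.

P₂ ≈ 231 atm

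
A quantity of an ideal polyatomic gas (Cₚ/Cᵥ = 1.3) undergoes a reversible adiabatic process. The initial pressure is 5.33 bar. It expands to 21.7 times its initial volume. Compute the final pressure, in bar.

Adiabatic: P₁V₁^γ = P₂V₂^γ ⇒ P₂ = P₁ (V₁/V₂)^γ.
P₂ = 5.33 × (1/21.7)^(1.3) = 0.09757 bar.

P₂ ≈ 0.0976 bar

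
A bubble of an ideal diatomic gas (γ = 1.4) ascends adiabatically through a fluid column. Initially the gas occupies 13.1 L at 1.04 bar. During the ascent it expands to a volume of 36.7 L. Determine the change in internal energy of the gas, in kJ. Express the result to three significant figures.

P₂ = P₁(V₁/V₂)^γ = 1.04×(13.1/36.7)^(1.4) = 0.2459 bar.
For a reversible adiabat, W_by_gas = (P₁V₁ − P₂V₂)/(γ−1).
W_by = (104000×0.0131 − 24590×0.0367) / (0.4) = 1150 J.
Q = 0 ⇒ ΔU = −W_by = -1150 J.

ΔU ≈ -1.15 kJ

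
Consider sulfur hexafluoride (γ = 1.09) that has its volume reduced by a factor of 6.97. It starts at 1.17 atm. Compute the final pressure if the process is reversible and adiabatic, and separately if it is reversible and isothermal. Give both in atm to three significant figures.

Isothermal: P₂ = P₁(V₁/V₂) = 1.17×6.97 = 8.155 atm.
Adiabatic: P₂ = P₁(V₁/V₂)^γ = 1.17×6.97^(1.09) = 9.712 atm.

adiabatic: 9.71 atm; isothermal: 8.15 atm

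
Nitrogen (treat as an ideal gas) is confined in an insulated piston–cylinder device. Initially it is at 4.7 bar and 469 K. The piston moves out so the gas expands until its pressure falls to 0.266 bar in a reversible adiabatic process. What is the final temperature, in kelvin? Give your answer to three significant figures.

Along an adiabat T P^((1−γ)/γ) is constant, so T₂ = T₁ (P₂/P₁)^((γ−1)/γ).
For a diatomic ideal gas γ = 7/5, so (γ−1)/γ = 2/7.
T₂ = 469 × (0.266/4.7)^(2/7) = 206.5 K.

T₂ ≈ 206 K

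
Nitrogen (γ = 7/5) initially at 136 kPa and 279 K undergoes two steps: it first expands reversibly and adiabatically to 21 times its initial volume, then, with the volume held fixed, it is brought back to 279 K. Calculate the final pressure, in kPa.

Adiabatic step (PV^γ = const): P₂ = 136×(1/21)^(7/5) = 1.916 kPa; T₂ = 279×(1/21)^(2/5) = 82.55 K.
Isochoric: P₃ = P₂(T₃/T₂) = 1.916 × (279/82.55) = 6.476 kPa.

P₃ ≈ 6.48 kPa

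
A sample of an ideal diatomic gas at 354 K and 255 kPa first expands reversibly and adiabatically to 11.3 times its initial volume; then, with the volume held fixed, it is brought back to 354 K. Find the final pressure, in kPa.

P₃ ≈ 22.6 kPa

For a diatomic ideal gas γ = 7/5.
Adiabatic step (PV^γ = const): P₂ = 255×(1/11.3)^(7/5) = 8.555 kPa; T₂ = 354×(1/11.3)^(2/5) = 134.2 K.
Isochoric: P₃ = P₂(T₃/T₂) = 8.555 × (354/134.2) = 22.57 kPa.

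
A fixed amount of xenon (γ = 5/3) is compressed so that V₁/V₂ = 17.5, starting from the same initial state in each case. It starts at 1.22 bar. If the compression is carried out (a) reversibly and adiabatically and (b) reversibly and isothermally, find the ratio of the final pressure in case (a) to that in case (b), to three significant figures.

Isothermal: P_b = P₁(V₁/V₂) = 1.22×17.5.
Adiabatic: P_a = P₁(V₁/V₂)^γ = 1.22×17.5^(5/3).
P_a/P_b = (V₁/V₂)^(γ−1) = 17.5^(2/3) = 6.74.

P_adiabatic / P_isothermal ≈ 6.74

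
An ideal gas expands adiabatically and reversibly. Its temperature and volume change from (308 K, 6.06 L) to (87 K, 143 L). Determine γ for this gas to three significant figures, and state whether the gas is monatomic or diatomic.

TV^(γ−1) = const ⇒ γ − 1 = ln(T₂/T₁) / ln(V₁/V₂).
γ = 1 + ln(87/308) / ln(6.06/143) = 1.4.
γ ≈ 1.40 is close to 7/5, so the gas is diatomic.

γ ≈ 1.40; diatomic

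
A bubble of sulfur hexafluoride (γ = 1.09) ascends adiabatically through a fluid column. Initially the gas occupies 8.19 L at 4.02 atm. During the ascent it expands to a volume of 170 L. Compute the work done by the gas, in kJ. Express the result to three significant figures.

W ≈ 8.85 kJ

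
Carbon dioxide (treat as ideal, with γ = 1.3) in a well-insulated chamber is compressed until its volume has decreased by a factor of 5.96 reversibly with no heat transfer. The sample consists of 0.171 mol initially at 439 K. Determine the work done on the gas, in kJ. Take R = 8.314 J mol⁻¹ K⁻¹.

W ≈ 1.47 kJ

For a reversible adiabat TV^(γ−1) is constant, so T₂ = T₁ (V₁/V₂)^(γ−1).
T₂ = 439 × 5.96^(0.3) = 750 K.
Q = 0, so ΔU = W_on_gas = nCᵥΔT with Cᵥ = R/(γ−1) = 27.71 J/(mol·K).
ΔU = 0.171 × 27.71 × (750 − 439) = 1474 J.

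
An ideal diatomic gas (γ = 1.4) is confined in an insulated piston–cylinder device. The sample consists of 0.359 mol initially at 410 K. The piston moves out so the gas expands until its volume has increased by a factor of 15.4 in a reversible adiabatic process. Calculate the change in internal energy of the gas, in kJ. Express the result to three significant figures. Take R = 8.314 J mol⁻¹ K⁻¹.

ΔU ≈ -2.03 kJ

Adiabatic: T₁V₁^(γ−1) = T₂V₂^(γ−1) ⇒ T₂ = T₁ (V₁/V₂)^(γ−1).
T₂ = 410 × (1/15.4)^(0.4) = 137.3 K.
Q = 0, so ΔU = W_on_gas = nCᵥΔT with Cᵥ = R/(γ−1) = 20.79 J/(mol·K).
ΔU = 0.359 × 20.79 × (137.3 − 410) = -2035 J.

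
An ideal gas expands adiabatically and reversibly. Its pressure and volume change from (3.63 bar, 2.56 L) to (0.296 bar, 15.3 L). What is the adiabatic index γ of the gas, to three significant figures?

γ ≈ 1.40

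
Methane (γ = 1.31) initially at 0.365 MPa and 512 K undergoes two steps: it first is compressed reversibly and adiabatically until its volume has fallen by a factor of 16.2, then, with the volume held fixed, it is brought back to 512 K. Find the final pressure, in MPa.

P₃ ≈ 5.91 MPa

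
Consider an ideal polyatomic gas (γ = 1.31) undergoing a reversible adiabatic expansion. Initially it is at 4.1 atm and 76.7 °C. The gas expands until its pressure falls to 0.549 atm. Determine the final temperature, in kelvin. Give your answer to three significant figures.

T₂ ≈ 217 K

Along an adiabat T P^((1−γ)/γ) is constant, so T₂ = T₁ (P₂/P₁)^((γ−1)/γ).
T₁ = 76.7 °C = 349.8 K.
T₂ = 349.8 × (0.549/4.1)^(0.237) = 217.4 K.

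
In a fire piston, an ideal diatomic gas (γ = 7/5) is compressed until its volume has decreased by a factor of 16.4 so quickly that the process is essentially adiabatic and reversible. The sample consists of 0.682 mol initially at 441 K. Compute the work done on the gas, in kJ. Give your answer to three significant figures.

W ≈ 12.9 kJ

Adiabatic: T₁V₁^(γ−1) = T₂V₂^(γ−1) ⇒ T₂ = T₁ (V₁/V₂)^(γ−1).
T₂ = 441 × 16.4^(2/5) = 1350 K.
Q = 0, so ΔU = W_on_gas = nCᵥΔT with Cᵥ = R/(γ−1) = 20.79 J/(mol·K).
ΔU = 0.682 × 20.79 × (1350 − 441) = 12890 J.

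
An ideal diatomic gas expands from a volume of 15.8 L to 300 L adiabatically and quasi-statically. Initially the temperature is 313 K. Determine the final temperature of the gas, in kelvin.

T₂ ≈ 96.4 K

For a reversible adiabat TV^(γ−1) is constant, so T₂ = T₁ (V₁/V₂)^(γ−1).
For a diatomic ideal gas γ = 7/5, so γ−1 = 2/5.
T₂ = 313 × (15.8/300)^(2/5) = 96.42 K.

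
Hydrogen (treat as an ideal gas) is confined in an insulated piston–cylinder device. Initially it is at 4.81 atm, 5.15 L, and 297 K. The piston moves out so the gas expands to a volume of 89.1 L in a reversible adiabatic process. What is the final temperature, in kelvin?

T₂ ≈ 95.0 K

Adiabatic: T₁V₁^(γ−1) = T₂V₂^(γ−1) ⇒ T₂ = T₁ (V₁/V₂)^(γ−1).
γ = 7/5 for a diatomic ideal gas.
T₂ = 297 × (5.15/89.1)^(2/5) = 94.96 K.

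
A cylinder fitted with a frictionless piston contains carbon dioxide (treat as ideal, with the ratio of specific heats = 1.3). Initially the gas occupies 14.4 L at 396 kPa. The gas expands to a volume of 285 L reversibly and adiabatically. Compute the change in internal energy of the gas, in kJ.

P₂ = P₁(V₁/V₂)^γ = 396×(14.4/285)^(1.3) = 8.171 kPa.
For a reversible adiabat, W_by_gas = (P₁V₁ − P₂V₂)/(γ−1).
W_by = (396000×0.0144 − 8171×0.285) / (0.3) = 11250 J.
Q = 0 ⇒ ΔU = −W_by = -11250 J.

ΔU ≈ -11.2 kJ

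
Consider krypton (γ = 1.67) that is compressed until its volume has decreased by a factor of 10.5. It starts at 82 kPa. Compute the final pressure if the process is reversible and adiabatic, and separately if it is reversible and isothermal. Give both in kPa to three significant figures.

Isothermal: P₂ = P₁(V₁/V₂) = 82×10.5 = 861 kPa.
Adiabatic: P₂ = P₁(V₁/V₂)^γ = 82×10.5^(1.67) = 4161 kPa.

adiabatic: 4160 kPa; isothermal: 861 kPa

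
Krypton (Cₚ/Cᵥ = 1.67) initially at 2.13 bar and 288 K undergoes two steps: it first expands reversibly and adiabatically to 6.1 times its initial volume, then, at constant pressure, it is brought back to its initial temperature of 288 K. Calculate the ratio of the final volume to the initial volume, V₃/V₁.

V₃/V₁ ≈ 20.5

Adiabatic step: V₂/V₁ = 6.1; T₂ = T₁·(1/6.1)^(0.67) = 85.75 K.
Isobaric step: V₃/V₂ = T₃/T₂ = 288/85.75.
V₃/V₁ = (V₂/V₁)(V₃/V₂) = 6.1 × (288/85.75) = 20.49.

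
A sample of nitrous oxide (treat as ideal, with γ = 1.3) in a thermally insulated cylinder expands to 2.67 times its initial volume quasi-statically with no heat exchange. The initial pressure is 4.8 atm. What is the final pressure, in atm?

P₂ ≈ 1.34 atm

Adiabatic: P₁V₁^γ = P₂V₂^γ ⇒ P₂ = P₁ (V₁/V₂)^γ.
P₂ = 4.8 × (1/2.67)^(1.3) = 1.339 atm.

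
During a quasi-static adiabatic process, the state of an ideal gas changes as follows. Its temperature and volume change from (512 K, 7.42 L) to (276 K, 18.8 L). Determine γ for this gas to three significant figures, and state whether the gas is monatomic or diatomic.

γ ≈ 1.66; monatomic

TV^(γ−1) = const ⇒ γ − 1 = ln(T₂/T₁) / ln(V₁/V₂).
γ = 1 + ln(276/512) / ln(7.42/18.8) = 1.665.
γ ≈ 1.66 is close to 5/3, so the gas is monatomic.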